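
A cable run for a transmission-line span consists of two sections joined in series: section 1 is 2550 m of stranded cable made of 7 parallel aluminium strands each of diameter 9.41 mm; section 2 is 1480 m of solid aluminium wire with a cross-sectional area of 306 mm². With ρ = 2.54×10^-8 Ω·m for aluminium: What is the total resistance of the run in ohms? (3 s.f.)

0.256 Ω

Section 1: A_strand = π(4.7050e-03)² = 6.955e-05 m²; R₁ = ρL/(N·A_s) = (2.54×10^-8)(2550)/(7×6.955e-05) = 0.133 Ω
Section 2: A = 306 mm² = 3.060e-04 m²
R₂ = (2.54×10^-8)(1480)/(3.060e-04) = 0.1228 Ω
R = R₁ + R₂ = 0.256 Ω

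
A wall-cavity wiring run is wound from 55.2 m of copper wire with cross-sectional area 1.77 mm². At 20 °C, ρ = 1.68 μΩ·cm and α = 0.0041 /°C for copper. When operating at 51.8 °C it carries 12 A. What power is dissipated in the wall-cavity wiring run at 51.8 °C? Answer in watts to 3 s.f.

85.3 W

ρ = 1.68 μΩ·cm = 1.68×10^-8 Ω·m
A = 1.77 mm² = 1.770e-06 m²
R₍20₎ = ρL/A = (1.68×10^-8)(55.2)/(1.770e-06) = 0.5239 Ω
R₍51.8₎ = R₍20₎(1 + αΔT) = 0.5239 × (1 + 0.0041×31.8) = 0.5922 Ω
P = I²R = (12)² × 0.5922 = 85.3 W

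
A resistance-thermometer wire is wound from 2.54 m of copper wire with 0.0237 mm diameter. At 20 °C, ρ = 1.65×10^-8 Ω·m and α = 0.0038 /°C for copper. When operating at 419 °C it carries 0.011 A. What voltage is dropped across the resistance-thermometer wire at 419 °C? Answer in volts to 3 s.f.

A = π(d/2)² = π(1.1850e-05 m)² = 4.412e-10 m²
R₍20₎ = ρL/A = (1.65×10^-8)(2.54)/(4.412e-10) = 95 Ω
R₍419₎ = R₍20₎(1 + αΔT) = 95 × (1 + 0.0038×399) = 239 Ω
V = IR = 0.011 × 239 = 2.63 V

2.63 V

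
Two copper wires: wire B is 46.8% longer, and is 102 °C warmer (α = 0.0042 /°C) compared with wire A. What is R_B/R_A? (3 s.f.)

R ∝ ρL/d² with ρ ∝ (1+αΔT), so R_B/R_A = (1 + 46.8/100) × (1 + 0.0042×102)
= 1.468 × 1.428 = 2.10

2.10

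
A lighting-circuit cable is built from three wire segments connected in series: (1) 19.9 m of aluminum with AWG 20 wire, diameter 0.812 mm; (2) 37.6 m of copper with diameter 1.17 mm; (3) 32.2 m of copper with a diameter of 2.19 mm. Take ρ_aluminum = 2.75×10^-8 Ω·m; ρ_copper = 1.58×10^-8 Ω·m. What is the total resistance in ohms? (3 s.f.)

1.74 Ω

Seg 1: A = π(0.812/2 mm)² = π(4.0600e-04 m)² = 5.178e-07 m²
R_1 = (2.75×10^-8)(19.9)/(5.178e-07) = 1.057 Ω
Seg 2: A = π(d/2)² = π(5.8500e-04 m)² = 1.075e-06 m²
R_2 = (1.58×10^-8)(37.6)/(1.075e-06) = 0.5526 Ω
Seg 3: A = π(d/2)² = π(1.0950e-03 m)² = 3.767e-06 m²
R_3 = (1.58×10^-8)(32.2)/(3.767e-06) = 0.1351 Ω
R_total = R_1 + R_2 + R_3 = 1.74 Ω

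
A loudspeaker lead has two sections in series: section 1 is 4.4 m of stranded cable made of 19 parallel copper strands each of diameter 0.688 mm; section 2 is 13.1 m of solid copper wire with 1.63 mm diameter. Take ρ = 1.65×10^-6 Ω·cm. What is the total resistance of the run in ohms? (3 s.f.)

0.114 Ω

ρ = 1.65×10^-6 Ω·cm = 1.65×10^-8 Ω·m
Section 1: A_strand = π(3.4400e-04)² = 3.718e-07 m²; R₁ = ρL/(N·A_s) = (1.65×10^-8)(4.4)/(19×3.718e-07) = 0.01028 Ω
Section 2: A = π(d/2)² = π(8.1500e-04 m)² = 2.087e-06 m²
R₂ = (1.65×10^-8)(13.1)/(2.087e-06) = 0.1036 Ω
R = R₁ + R₂ = 0.114 Ω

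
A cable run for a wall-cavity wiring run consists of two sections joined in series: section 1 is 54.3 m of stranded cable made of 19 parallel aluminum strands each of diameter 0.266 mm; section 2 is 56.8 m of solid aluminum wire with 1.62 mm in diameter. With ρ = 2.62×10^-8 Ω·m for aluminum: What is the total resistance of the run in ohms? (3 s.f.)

Section 1: A_strand = π(1.3300e-04)² = 5.557e-08 m²; R₁ = ρL/(N·A_s) = (2.62×10^-8)(54.3)/(19×5.557e-08) = 1.347 Ω
Section 2: A = π(d/2)² = π(8.1000e-04 m)² = 2.061e-06 m²
R₂ = (2.62×10^-8)(56.8)/(2.061e-06) = 0.722 Ω
R = R₁ + R₂ = 2.07 Ω

2.07 Ω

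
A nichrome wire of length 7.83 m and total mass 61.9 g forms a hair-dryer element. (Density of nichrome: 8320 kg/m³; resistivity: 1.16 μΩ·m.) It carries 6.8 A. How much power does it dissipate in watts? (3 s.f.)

ρ = 1.16 μΩ·m = 1.16×10^-6 Ω·m
A = m/(density·L) = 0.0619/(8320×7.83) = 9.5018e-07 m²
R = ρL/A = (1.16×10^-6)(7.83)/(9.5018e-07) = 9.559 Ω
P = I²R = (6.8)² × 9.559 = 442 W

442 W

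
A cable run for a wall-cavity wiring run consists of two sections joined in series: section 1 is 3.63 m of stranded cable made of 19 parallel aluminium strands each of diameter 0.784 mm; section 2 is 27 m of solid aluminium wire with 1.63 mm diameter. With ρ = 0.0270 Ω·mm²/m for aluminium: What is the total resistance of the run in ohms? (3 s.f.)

ρ = 0.0270 Ω·mm²/m = 2.70×10^-8 Ω·m
Section 1: A_strand = π(3.9200e-04)² = 4.827e-07 m²; R₁ = ρL/(N·A_s) = (2.70×10^-8)(3.63)/(19×4.827e-07) = 0.01069 Ω
Section 2: A = π(d/2)² = π(8.1500e-04 m)² = 2.087e-06 m²
R₂ = (2.70×10^-8)(27)/(2.087e-06) = 0.3494 Ω
R = R₁ + R₂ = 0.360 Ω

0.360 Ω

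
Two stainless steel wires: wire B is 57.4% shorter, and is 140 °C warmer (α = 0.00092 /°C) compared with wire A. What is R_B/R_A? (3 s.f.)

R ∝ ρL/d² with ρ ∝ (1+αΔT), so R_B/R_A = (1 − 57.4/100) × (1 + 0.00092×140)
= 0.426 × 1.129 = 0.481

0.481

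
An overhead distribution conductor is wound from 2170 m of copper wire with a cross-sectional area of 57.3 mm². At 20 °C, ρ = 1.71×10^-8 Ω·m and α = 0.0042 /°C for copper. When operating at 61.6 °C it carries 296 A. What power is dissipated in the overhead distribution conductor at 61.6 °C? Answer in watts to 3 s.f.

A = 57.3 mm² = 5.730e-05 m²
R₍20₎ = ρL/A = (1.71×10^-8)(2170)/(5.730e-05) = 0.6476 Ω
R₍61.6₎ = R₍20₎(1 + αΔT) = 0.6476 × (1 + 0.0042×41.6) = 0.7607 Ω
P = I²R = (296)² × 0.7607 = 66700 W

66700 W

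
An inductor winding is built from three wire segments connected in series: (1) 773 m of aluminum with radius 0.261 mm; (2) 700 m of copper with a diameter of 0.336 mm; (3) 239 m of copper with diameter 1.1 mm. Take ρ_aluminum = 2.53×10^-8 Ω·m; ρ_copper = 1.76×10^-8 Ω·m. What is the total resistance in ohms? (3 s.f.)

235 Ω

Seg 1: A = πr² = π(2.6100e-04 m)² = 2.140e-07 m²
R_1 = (2.53×10^-8)(773)/(2.140e-07) = 91.38 Ω
Seg 2: A = π(d/2)² = π(1.6800e-04 m)² = 8.867e-08 m²
R_2 = (1.76×10^-8)(700)/(8.867e-08) = 138.9 Ω
Seg 3: A = π(d/2)² = π(5.5000e-04 m)² = 9.503e-07 m²
R_3 = (1.76×10^-8)(239)/(9.503e-07) = 4.426 Ω
R_total = R_1 + R_2 + R_3 = 235 Ω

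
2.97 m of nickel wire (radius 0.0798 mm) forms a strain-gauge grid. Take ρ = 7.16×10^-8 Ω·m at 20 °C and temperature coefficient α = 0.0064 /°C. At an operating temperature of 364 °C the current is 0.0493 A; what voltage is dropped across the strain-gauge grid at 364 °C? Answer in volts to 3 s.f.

1.68 V

A = πr² = π(7.9800e-05 m)² = 2.001e-08 m²
R₍20₎ = ρL/A = (7.16×10^-8)(2.97)/(2.001e-08) = 10.63 Ω
R₍364₎ = R₍20₎(1 + αΔT) = 10.63 × (1 + 0.0064×344) = 34.03 Ω
V = IR = 0.0493 × 34.03 = 1.68 V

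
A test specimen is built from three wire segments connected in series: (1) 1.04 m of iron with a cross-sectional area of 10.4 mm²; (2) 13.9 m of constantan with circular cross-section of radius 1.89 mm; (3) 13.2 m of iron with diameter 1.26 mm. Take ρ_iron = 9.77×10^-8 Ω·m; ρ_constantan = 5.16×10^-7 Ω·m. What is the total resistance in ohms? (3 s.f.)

1.68 Ω

Seg 1: A = 10.4 mm² = 1.040e-05 m²
R_1 = (9.77×10^-8)(1.04)/(1.040e-05) = 0.00977 Ω
Seg 2: A = πr² = π(1.8900e-03 m)² = 1.122e-05 m²
R_2 = (5.16×10^-7)(13.9)/(1.122e-05) = 0.6391 Ω
Seg 3: A = π(d/2)² = π(6.3000e-04 m)² = 1.247e-06 m²
R_3 = (9.77×10^-8)(13.2)/(1.247e-06) = 1.034 Ω
R_total = R_1 + R_2 + R_3 = 1.68 Ω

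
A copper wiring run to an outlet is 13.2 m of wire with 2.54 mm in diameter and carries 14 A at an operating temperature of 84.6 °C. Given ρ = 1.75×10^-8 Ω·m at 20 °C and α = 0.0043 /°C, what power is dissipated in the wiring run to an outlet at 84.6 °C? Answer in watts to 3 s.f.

A = π(d/2)² = π(1.2700e-03 m)² = 5.067e-06 m²
R₍20₎ = ρL/A = (1.75×10^-8)(13.2)/(5.067e-06) = 0.04559 Ω
R₍84.6₎ = R₍20₎(1 + αΔT) = 0.04559 × (1 + 0.0043×64.6) = 0.05825 Ω
P = I²R = (14)² × 0.05825 = 11.4 W

11.4 W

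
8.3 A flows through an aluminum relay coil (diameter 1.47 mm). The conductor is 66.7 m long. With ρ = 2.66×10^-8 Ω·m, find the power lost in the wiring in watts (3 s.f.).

72.0 W

A = π(d/2)² = π(7.3500e-04 m)² = 1.697e-06 m²
R = ρL/A = (2.66×10^-8)(66.7)/(1.697e-06) = 1.045 Ω
P = I²R = (8.3)² × 1.045 = 72.0 W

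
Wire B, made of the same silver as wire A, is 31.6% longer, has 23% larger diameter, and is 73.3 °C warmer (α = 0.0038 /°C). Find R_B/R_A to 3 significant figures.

R ∝ ρL/d² with ρ ∝ (1+αΔT), so R_B/R_A = (1 + 31.6/100) × (1 + 23/100)⁻² × (1 + 0.0038×73.3)
= 1.316 × 0.661 × 1.278 = 1.11

1.11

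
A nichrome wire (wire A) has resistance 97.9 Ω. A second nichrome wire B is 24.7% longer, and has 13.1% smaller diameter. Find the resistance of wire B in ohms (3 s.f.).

R ∝ L/d², so R_B/R_A = (1 + 24.7/100) × (1 − 13.1/100)⁻²
= 1.247 × 1.324 = 1.651
R_B = 1.651 × 97.9 = 162 Ω

162 Ω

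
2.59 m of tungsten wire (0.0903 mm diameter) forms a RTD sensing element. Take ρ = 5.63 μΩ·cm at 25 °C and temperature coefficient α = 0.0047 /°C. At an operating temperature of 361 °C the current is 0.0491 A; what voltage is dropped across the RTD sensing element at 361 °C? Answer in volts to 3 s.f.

2.88 V

ρ = 5.63 μΩ·cm = 5.63×10^-8 Ω·m
A = π(d/2)² = π(4.5150e-05 m)² = 6.404e-09 m²
R₍25₎ = ρL/A = (5.63×10^-8)(2.59)/(6.404e-09) = 22.77 Ω
R₍361₎ = R₍25₎(1 + αΔT) = 22.77 × (1 + 0.0047×336) = 58.73 Ω
V = IR = 0.0491 × 58.73 = 2.88 V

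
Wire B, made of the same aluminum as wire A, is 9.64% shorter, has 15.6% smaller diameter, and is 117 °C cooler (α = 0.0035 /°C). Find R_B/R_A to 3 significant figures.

R ∝ ρL/d² with ρ ∝ (1+αΔT), so R_B/R_A = (1 − 9.64/100) × (1 − 15.6/100)⁻² × (1 − 0.0035×117)
= 0.9036 × 1.404 × 0.5905 = 0.749

0.749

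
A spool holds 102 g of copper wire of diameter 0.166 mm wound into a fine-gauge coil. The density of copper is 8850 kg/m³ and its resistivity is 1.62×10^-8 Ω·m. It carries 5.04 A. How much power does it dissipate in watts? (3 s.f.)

A = π(d/2)² = π(8.3000e-05 m)² = 2.1642e-08 m²
L = m/(density·A) = 0.102/(8850×2.1642e-08) = 532.5 m
R = ρL/A = (1.62×10^-8)(532.5)/(2.1642e-08) = 398.6 Ω
P = I²R = (5.04)² × 398.6 = 10100 W

10100 W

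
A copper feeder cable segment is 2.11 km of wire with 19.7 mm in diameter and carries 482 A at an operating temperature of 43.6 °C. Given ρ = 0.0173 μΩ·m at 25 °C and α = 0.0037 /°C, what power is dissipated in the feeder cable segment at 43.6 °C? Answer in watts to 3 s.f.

29700 W

ρ = 0.0173 μΩ·m = 1.73×10^-8 Ω·m
A = π(d/2)² = π(9.8500e-03 m)² = 3.048e-04 m²
R₍25₎ = ρL/A = (1.73×10^-8)(2110)/(3.048e-04) = 0.1198 Ω
R₍43.6₎ = R₍25₎(1 + αΔT) = 0.1198 × (1 + 0.0037×18.6) = 0.128 Ω
P = I²R = (482)² × 0.128 = 29700 W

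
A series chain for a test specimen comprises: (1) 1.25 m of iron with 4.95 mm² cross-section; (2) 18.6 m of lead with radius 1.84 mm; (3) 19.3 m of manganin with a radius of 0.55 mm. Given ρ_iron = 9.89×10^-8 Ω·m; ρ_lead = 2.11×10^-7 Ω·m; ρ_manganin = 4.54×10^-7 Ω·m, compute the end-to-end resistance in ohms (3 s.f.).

9.61 Ω

Seg 1: A = 4.95 mm² = 4.950e-06 m²
R_1 = (9.89×10^-8)(1.25)/(4.950e-06) = 0.02497 Ω
Seg 2: A = πr² = π(1.8400e-03 m)² = 1.064e-05 m²
R_2 = (2.11×10^-7)(18.6)/(1.064e-05) = 0.369 Ω
Seg 3: A = πr² = π(5.5000e-04 m)² = 9.503e-07 m²
R_3 = (4.54×10^-7)(19.3)/(9.503e-07) = 9.22 Ω
R_total = R_1 + R_2 + R_3 = 9.61 Ω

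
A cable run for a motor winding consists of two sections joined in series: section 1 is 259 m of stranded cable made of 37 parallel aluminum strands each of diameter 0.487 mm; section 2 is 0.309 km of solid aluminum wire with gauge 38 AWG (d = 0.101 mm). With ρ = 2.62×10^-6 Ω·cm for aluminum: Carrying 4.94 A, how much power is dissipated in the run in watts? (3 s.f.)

24700 W

ρ = 2.62×10^-6 Ω·cm = 2.62×10^-8 Ω·m
Section 1: A_strand = π(2.4350e-04)² = 1.863e-07 m²; R₁ = ρL/(N·A_s) = (2.62×10^-8)(259)/(37×1.863e-07) = 0.9846 Ω
Section 2: A = π(0.101/2 mm)² = π(5.0500e-05 m)² = 8.012e-09 m²
R₂ = (2.62×10^-8)(309)/(8.012e-09) = 1010 Ω
R = R₁ + R₂ = 1011 Ω
P = I²R = (4.94)² × 1011 = 24700 W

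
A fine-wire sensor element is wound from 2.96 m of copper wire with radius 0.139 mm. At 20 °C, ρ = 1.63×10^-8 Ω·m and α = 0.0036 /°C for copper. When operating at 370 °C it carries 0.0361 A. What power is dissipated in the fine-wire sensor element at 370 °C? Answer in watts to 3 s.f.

0.00234 W

A = πr² = π(1.3900e-04 m)² = 6.070e-08 m²
R₍20₎ = ρL/A = (1.63×10^-8)(2.96)/(6.070e-08) = 0.7949 Ω
R₍370₎ = R₍20₎(1 + αΔT) = 0.7949 × (1 + 0.0036×350) = 1.796 Ω
P = I²R = (0.0361)² × 1.796 = 0.00234 W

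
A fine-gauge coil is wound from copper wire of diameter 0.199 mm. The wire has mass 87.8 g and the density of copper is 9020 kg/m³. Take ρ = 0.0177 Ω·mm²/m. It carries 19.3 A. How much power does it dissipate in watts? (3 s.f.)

ρ = 0.0177 Ω·mm²/m = 1.77×10^-8 Ω·m
A = π(d/2)² = π(9.9500e-05 m)² = 3.1103e-08 m²
L = m/(density·A) = 0.0878/(9020×3.1103e-08) = 313 m
R = ρL/A = (1.77×10^-8)(313)/(3.1103e-08) = 178.1 Ω
P = I²R = (19.3)² × 178.1 = 66300 W

66300 W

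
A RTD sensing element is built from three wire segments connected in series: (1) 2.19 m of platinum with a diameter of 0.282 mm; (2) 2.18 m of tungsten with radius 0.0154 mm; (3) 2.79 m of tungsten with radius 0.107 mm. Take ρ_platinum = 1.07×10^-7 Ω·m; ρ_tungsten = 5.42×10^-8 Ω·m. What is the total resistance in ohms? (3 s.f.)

Seg 1: A = π(d/2)² = π(1.4100e-04 m)² = 6.246e-08 m²
R_1 = (1.07×10^-7)(2.19)/(6.246e-08) = 3.752 Ω
Seg 2: A = πr² = π(1.5400e-05 m)² = 7.451e-10 m²
R_2 = (5.42×10^-8)(2.18)/(7.451e-10) = 158.6 Ω
Seg 3: A = πr² = π(1.0700e-04 m)² = 3.597e-08 m²
R_3 = (5.42×10^-8)(2.79)/(3.597e-08) = 4.204 Ω
R_total = R_1 + R_2 + R_3 = 167 Ω

167 Ω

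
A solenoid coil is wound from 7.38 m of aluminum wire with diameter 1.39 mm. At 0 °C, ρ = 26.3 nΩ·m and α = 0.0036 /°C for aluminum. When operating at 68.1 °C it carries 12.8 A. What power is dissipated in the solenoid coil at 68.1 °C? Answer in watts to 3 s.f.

26.1 W

ρ = 26.3 nΩ·m = 2.63×10^-8 Ω·m
A = π(d/2)² = π(6.9500e-04 m)² = 1.517e-06 m²
R₍0₎ = ρL/A = (2.63×10^-8)(7.38)/(1.517e-06) = 0.1279 Ω
R₍68.1₎ = R₍0₎(1 + αΔT) = 0.1279 × (1 + 0.0036×68.1) = 0.1593 Ω
P = I²R = (12.8)² × 0.1593 = 26.1 W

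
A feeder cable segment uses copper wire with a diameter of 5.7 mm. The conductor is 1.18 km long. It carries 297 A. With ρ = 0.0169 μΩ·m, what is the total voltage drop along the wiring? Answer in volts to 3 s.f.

ρ = 0.0169 μΩ·m = 1.69×10^-8 Ω·m
A = π(d/2)² = π(2.8500e-03 m)² = 2.552e-05 m²
R = ρL/A = (1.69×10^-8)(1180)/(2.552e-05) = 0.7815 Ω
V = IR = 297 × 0.7815 = 232 V

232 V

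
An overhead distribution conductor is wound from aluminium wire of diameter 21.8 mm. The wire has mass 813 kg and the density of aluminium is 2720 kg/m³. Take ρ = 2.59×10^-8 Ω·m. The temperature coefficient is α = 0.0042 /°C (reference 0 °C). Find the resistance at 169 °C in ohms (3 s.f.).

0.0950 Ω

A = π(d/2)² = π(1.0900e-02 m)² = 3.7325e-04 m²
L = m/(density·A) = 813/(2720×3.7325e-04) = 800.8 m
R = ρL/A = (2.59×10^-8)(800.8)/(3.7325e-04) = 0.05557 Ω
R(169 °C) = 0.05557 × (1 + 0.0042×169) = 0.0950 Ω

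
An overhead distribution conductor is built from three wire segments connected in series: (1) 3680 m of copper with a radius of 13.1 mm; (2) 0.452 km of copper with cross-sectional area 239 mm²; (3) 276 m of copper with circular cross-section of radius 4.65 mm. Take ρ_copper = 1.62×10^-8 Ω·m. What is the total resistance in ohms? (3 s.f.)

0.207 Ω

Seg 1: A = πr² = π(1.3100e-02 m)² = 5.391e-04 m²
R_1 = (1.62×10^-8)(3680)/(5.391e-04) = 0.1106 Ω
Seg 2: A = 239 mm² = 2.390e-04 m²
R_2 = (1.62×10^-8)(452)/(2.390e-04) = 0.03064 Ω
Seg 3: A = πr² = π(4.6500e-03 m)² = 6.793e-05 m²
R_3 = (1.62×10^-8)(276)/(6.793e-05) = 0.06582 Ω
R_total = R_1 + R_2 + R_3 = 0.207 Ω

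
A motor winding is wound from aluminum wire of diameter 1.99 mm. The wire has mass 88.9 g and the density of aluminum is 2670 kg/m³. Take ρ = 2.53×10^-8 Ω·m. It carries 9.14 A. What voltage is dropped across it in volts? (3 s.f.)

A = π(d/2)² = π(9.9500e-04 m)² = 3.1103e-06 m²
L = m/(density·A) = 0.0889/(2670×3.1103e-06) = 10.71 m
R = ρL/A = (2.53×10^-8)(10.71)/(3.1103e-06) = 0.08708 Ω
V = IR = 9.14 × 0.08708 = 0.796 V

0.796 V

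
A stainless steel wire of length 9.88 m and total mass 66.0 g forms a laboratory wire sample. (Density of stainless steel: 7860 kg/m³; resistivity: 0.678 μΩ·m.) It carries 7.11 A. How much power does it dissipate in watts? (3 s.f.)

ρ = 0.678 μΩ·m = 6.78×10^-7 Ω·m
A = m/(density·L) = 0.066/(7860×9.88) = 8.4989e-07 m²
R = ρL/A = (6.78×10^-7)(9.88)/(8.4989e-07) = 7.882 Ω
P = I²R = (7.11)² × 7.882 = 398 W

398 W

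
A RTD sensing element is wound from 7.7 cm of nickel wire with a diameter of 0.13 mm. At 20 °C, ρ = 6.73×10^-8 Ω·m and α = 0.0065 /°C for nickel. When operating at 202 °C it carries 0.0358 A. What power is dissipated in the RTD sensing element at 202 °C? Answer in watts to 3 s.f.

0.00109 W

A = π(d/2)² = π(6.5000e-05 m)² = 1.327e-08 m²
R₍20₎ = ρL/A = (6.73×10^-8)(0.077)/(1.327e-08) = 0.3904 Ω
R₍202₎ = R₍20₎(1 + αΔT) = 0.3904 × (1 + 0.0065×182) = 0.8523 Ω
P = I²R = (0.0358)² × 0.8523 = 0.00109 W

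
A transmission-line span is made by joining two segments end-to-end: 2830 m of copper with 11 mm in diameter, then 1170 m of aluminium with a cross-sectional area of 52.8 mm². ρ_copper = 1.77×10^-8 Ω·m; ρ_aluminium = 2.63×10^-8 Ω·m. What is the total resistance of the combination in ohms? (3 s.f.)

Segment 1: A = π(d/2)² = π(5.5000e-03 m)² = 9.503e-05 m²
R₁ = ρL/A = (1.77×10^-8)(2830)/(9.503e-05) = 0.5271 Ω
Segment 2: A = 52.8 mm² = 5.280e-05 m²
R₂ = (2.63×10^-8)(1170)/(5.280e-05) = 0.5828 Ω
R = R₁ + R₂ = 1.11 Ω

1.11 Ω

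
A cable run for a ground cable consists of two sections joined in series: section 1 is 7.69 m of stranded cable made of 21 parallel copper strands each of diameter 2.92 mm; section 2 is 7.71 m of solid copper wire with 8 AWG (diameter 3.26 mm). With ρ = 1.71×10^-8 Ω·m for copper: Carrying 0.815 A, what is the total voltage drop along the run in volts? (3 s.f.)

0.0136 V

Section 1: A_strand = π(1.4600e-03)² = 6.697e-06 m²; R₁ = ρL/(N·A_s) = (1.71×10^-8)(7.69)/(21×6.697e-06) = 9.351×10^-4 Ω
Section 2: A = π(3.26/2 mm)² = π(1.6300e-03 m)² = 8.347e-06 m²
R₂ = (1.71×10^-8)(7.71)/(8.347e-06) = 0.0158 Ω
R = R₁ + R₂ = 0.01673 Ω
V = IR = 0.815 × 0.01673 = 0.0136 V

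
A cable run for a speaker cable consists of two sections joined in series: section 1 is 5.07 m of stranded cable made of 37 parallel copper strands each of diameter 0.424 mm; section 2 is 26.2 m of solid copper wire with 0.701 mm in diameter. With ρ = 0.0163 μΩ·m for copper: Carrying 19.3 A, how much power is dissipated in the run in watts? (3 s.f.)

ρ = 0.0163 μΩ·m = 1.63×10^-8 Ω·m
Section 1: A_strand = π(2.1200e-04)² = 1.412e-07 m²; R₁ = ρL/(N·A_s) = (1.63×10^-8)(5.07)/(37×1.412e-07) = 0.01582 Ω
Section 2: A = π(d/2)² = π(3.5050e-04 m)² = 3.859e-07 m²
R₂ = (1.63×10^-8)(26.2)/(3.859e-07) = 1.107 Ω
R = R₁ + R₂ = 1.122 Ω
P = I²R = (19.3)² × 1.122 = 418 W

418 W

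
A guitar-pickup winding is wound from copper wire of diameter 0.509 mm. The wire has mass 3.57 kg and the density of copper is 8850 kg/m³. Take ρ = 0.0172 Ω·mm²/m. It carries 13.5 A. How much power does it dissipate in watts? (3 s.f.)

ρ = 0.0172 Ω·mm²/m = 1.72×10^-8 Ω·m
A = π(d/2)² = π(2.5450e-04 m)² = 2.0348e-07 m²
L = m/(density·A) = 3.57/(8850×2.0348e-07) = 1982 m
R = ρL/A = (1.72×10^-8)(1982)/(2.0348e-07) = 167.6 Ω
P = I²R = (13.5)² × 167.6 = 30500 W

30500 W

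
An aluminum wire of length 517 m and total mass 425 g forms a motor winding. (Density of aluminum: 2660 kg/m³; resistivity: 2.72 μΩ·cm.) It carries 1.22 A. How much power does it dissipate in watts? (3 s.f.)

67.7 W

ρ = 2.72 μΩ·cm = 2.72×10^-8 Ω·m
A = m/(density·L) = 0.425/(2660×517) = 3.0904e-07 m²
R = ρL/A = (2.72×10^-8)(517)/(3.0904e-07) = 45.5 Ω
P = I²R = (1.22)² × 45.5 = 67.7 W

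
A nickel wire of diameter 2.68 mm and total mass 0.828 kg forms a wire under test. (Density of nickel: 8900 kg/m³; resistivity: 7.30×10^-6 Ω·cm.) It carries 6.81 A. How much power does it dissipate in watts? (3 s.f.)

ρ = 7.30×10^-6 Ω·cm = 7.30×10^-8 Ω·m
A = π(d/2)² = π(1.3400e-03 m)² = 5.6410e-06 m²
L = m/(density·A) = 0.828/(8900×5.6410e-06) = 16.49 m
R = ρL/A = (7.30×10^-8)(16.49)/(5.6410e-06) = 0.2134 Ω
P = I²R = (6.81)² × 0.2134 = 9.90 W

9.90 W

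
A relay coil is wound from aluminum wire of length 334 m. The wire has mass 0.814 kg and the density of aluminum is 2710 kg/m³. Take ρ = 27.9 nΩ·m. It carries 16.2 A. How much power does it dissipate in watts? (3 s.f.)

ρ = 27.9 nΩ·m = 2.79×10^-8 Ω·m
A = m/(density·L) = 0.814/(2710×334) = 8.9931e-07 m²
R = ρL/A = (2.79×10^-8)(334)/(8.9931e-07) = 10.36 Ω
P = I²R = (16.2)² × 10.36 = 2720 W

2720 W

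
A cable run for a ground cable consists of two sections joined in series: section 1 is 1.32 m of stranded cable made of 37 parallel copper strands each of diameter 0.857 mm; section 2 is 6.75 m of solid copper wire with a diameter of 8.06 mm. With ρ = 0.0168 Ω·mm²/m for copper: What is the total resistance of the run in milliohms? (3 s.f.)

3.26 mΩ

ρ = 0.0168 Ω·mm²/m = 1.68×10^-8 Ω·m
Section 1: A_strand = π(4.2850e-04)² = 5.768e-07 m²; R₁ = ρL/(N·A_s) = (1.68×10^-8)(1.32)/(37×5.768e-07) = 0.001039 Ω
Section 2: A = π(d/2)² = π(4.0300e-03 m)² = 5.102e-05 m²
R₂ = (1.68×10^-8)(6.75)/(5.102e-05) = 0.002223 Ω
R = R₁ + R₂ = 3.26 mΩ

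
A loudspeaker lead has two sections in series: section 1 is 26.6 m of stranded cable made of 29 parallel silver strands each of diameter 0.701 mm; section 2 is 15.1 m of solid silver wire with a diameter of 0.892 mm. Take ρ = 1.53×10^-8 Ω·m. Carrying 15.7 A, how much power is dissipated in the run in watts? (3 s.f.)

Section 1: A_strand = π(3.5050e-04)² = 3.859e-07 m²; R₁ = ρL/(N·A_s) = (1.53×10^-8)(26.6)/(29×3.859e-07) = 0.03636 Ω
Section 2: A = π(d/2)² = π(4.4600e-04 m)² = 6.249e-07 m²
R₂ = (1.53×10^-8)(15.1)/(6.249e-07) = 0.3697 Ω
R = R₁ + R₂ = 0.4061 Ω
P = I²R = (15.7)² × 0.4061 = 100 W

100 W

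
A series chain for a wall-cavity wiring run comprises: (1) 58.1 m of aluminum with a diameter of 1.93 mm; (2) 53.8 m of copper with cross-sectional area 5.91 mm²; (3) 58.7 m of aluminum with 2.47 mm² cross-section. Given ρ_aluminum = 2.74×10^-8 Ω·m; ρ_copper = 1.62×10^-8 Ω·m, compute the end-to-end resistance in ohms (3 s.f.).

Seg 1: A = π(d/2)² = π(9.6500e-04 m)² = 2.926e-06 m²
R_1 = (2.74×10^-8)(58.1)/(2.926e-06) = 0.5442 Ω
Seg 2: A = 5.91 mm² = 5.910e-06 m²
R_2 = (1.62×10^-8)(53.8)/(5.910e-06) = 0.1475 Ω
Seg 3: A = 2.47 mm² = 2.470e-06 m²
R_3 = (2.74×10^-8)(58.7)/(2.470e-06) = 0.6512 Ω
R_total = R_1 + R_2 + R_3 = 1.34 Ω

1.34 Ω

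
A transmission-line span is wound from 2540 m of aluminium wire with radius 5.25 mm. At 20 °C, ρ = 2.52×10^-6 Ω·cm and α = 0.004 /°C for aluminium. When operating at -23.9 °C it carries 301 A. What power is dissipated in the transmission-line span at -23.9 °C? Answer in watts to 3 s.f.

ρ = 2.52×10^-6 Ω·cm = 2.52×10^-8 Ω·m
A = πr² = π(5.2500e-03 m)² = 8.659e-05 m²
R₍20₎ = ρL/A = (2.52×10^-8)(2540)/(8.659e-05) = 0.7392 Ω
R₍-23.9₎ = R₍20₎(1 + αΔT) = 0.7392 × (1 + 0.004×-43.9) = 0.6094 Ω
P = I²R = (301)² × 0.6094 = 55200 W

55200 W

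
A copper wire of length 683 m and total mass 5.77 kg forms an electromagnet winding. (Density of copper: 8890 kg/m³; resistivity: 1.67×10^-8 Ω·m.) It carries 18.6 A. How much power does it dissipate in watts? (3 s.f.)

A = m/(density·L) = 5.77/(8890×683) = 9.5028e-07 m²
R = ρL/A = (1.67×10^-8)(683)/(9.5028e-07) = 12 Ω
P = I²R = (18.6)² × 12 = 4150 W

4150 W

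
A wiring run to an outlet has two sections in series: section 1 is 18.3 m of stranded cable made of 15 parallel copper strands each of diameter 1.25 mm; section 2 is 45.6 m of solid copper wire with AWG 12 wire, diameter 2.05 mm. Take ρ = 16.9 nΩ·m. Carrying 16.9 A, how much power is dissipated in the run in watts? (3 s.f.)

ρ = 16.9 nΩ·m = 1.69×10^-8 Ω·m
Section 1: A_strand = π(6.2500e-04)² = 1.227e-06 m²; R₁ = ρL/(N·A_s) = (1.69×10^-8)(18.3)/(15×1.227e-06) = 0.0168 Ω
Section 2: A = π(2.05/2 mm)² = π(1.0250e-03 m)² = 3.301e-06 m²
R₂ = (1.69×10^-8)(45.6)/(3.301e-06) = 0.2335 Ω
R = R₁ + R₂ = 0.2503 Ω
P = I²R = (16.9)² × 0.2503 = 71.5 W

71.5 W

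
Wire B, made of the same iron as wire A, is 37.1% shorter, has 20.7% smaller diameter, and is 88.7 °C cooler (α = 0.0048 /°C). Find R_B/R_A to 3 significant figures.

0.574

R ∝ ρL/d² with ρ ∝ (1+αΔT), so R_B/R_A = (1 − 37.1/100) × (1 − 20.7/100)⁻² × (1 − 0.0048×88.7)
= 0.629 × 1.59 × 0.5742 = 0.574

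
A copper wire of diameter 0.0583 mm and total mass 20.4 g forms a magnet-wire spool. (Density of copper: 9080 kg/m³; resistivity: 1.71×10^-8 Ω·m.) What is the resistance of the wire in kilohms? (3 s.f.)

A = π(d/2)² = π(2.9150e-05 m)² = 2.6695e-09 m²
L = m/(density·A) = 0.0204/(9080×2.6695e-09) = 841.6 m
R = ρL/A = (1.71×10^-8)(841.6)/(2.6695e-09) = 5.39 kΩ

5.39 kΩ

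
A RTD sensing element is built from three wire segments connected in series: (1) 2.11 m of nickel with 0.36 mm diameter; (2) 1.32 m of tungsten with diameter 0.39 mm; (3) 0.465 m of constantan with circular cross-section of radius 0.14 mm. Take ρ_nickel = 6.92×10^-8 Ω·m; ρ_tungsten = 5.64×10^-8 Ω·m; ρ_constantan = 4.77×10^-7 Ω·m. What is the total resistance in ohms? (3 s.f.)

5.66 Ω

Seg 1: A = π(d/2)² = π(1.8000e-04 m)² = 1.018e-07 m²
R_1 = (6.92×10^-8)(2.11)/(1.018e-07) = 1.434 Ω
Seg 2: A = π(d/2)² = π(1.9500e-04 m)² = 1.195e-07 m²
R_2 = (5.64×10^-8)(1.32)/(1.195e-07) = 0.6232 Ω
Seg 3: A = πr² = π(1.4000e-04 m)² = 6.158e-08 m²
R_3 = (4.77×10^-7)(0.465)/(6.158e-08) = 3.602 Ω
R_total = R_1 + R_2 + R_3 = 5.66 Ω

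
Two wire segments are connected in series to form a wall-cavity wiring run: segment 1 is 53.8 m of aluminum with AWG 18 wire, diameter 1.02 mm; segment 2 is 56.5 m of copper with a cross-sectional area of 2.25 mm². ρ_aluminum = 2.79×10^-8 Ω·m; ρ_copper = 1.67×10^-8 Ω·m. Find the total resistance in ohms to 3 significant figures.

Segment 1: A = π(1.02/2 mm)² = π(5.1000e-04 m)² = 8.171e-07 m²
R₁ = ρL/A = (2.79×10^-8)(53.8)/(8.171e-07) = 1.837 Ω
Segment 2: A = 2.25 mm² = 2.250e-06 m²
R₂ = (1.67×10^-8)(56.5)/(2.250e-06) = 0.4194 Ω
R = R₁ + R₂ = 2.26 Ω

2.26 Ω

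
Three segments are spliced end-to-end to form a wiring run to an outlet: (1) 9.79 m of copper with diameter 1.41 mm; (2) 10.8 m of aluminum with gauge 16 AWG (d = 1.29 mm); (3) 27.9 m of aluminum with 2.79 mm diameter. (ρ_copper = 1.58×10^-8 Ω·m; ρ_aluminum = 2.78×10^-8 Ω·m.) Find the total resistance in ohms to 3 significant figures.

Seg 1: A = π(d/2)² = π(7.0500e-04 m)² = 1.561e-06 m²
R_1 = (1.58×10^-8)(9.79)/(1.561e-06) = 0.09906 Ω
Seg 2: A = π(1.29/2 mm)² = π(6.4500e-04 m)² = 1.307e-06 m²
R_2 = (2.78×10^-8)(10.8)/(1.307e-06) = 0.2297 Ω
Seg 3: A = π(d/2)² = π(1.3950e-03 m)² = 6.114e-06 m²
R_3 = (2.78×10^-8)(27.9)/(6.114e-06) = 0.1269 Ω
R_total = R_1 + R_2 + R_3 = 0.456 Ω

0.456 Ω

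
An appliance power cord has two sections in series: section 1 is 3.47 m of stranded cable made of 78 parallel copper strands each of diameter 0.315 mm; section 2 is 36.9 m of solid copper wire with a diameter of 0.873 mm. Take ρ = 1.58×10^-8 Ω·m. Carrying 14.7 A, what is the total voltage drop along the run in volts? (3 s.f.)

14.5 V

Section 1: A_strand = π(1.5750e-04)² = 7.793e-08 m²; R₁ = ρL/(N·A_s) = (1.58×10^-8)(3.47)/(78×7.793e-08) = 0.009019 Ω
Section 2: A = π(d/2)² = π(4.3650e-04 m)² = 5.986e-07 m²
R₂ = (1.58×10^-8)(36.9)/(5.986e-07) = 0.974 Ω
R = R₁ + R₂ = 0.983 Ω
V = IR = 14.7 × 0.983 = 14.5 V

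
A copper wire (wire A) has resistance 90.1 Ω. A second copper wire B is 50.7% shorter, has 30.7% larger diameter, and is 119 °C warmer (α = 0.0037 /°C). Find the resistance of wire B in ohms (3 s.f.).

R ∝ ρL/d² with ρ ∝ (1+αΔT), so R_B/R_A = (1 − 50.7/100) × (1 + 30.7/100)⁻² × (1 + 0.0037×119)
= 0.493 × 0.5854 × 1.44 = 0.4157
R_B = 0.4157 × 90.1 = 37.5 Ω

37.5 Ω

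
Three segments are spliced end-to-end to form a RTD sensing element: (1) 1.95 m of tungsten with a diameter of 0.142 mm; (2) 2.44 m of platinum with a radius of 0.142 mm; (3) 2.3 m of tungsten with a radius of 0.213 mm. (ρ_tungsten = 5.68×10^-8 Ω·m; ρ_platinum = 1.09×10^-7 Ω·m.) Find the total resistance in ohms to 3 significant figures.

12.1 Ω

Seg 1: A = π(d/2)² = π(7.1000e-05 m)² = 1.584e-08 m²
R_1 = (5.68×10^-8)(1.95)/(1.584e-08) = 6.994 Ω
Seg 2: A = πr² = π(1.4200e-04 m)² = 6.335e-08 m²
R_2 = (1.09×10^-7)(2.44)/(6.335e-08) = 4.198 Ω
Seg 3: A = πr² = π(2.1300e-04 m)² = 1.425e-07 m²
R_3 = (5.68×10^-8)(2.3)/(1.425e-07) = 0.9166 Ω
R_total = R_1 + R_2 + R_3 = 12.1 Ω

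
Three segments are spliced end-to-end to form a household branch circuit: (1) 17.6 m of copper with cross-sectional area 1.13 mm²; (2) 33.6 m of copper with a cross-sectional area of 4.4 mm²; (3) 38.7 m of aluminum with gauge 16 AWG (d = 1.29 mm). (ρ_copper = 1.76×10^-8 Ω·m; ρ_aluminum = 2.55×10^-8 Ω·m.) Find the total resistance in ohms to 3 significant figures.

1.16 Ω

Seg 1: A = 1.13 mm² = 1.130e-06 m²
R_1 = (1.76×10^-8)(17.6)/(1.130e-06) = 0.2741 Ω
Seg 2: A = 4.4 mm² = 4.400e-06 m²
R_2 = (1.76×10^-8)(33.6)/(4.400e-06) = 0.1344 Ω
Seg 3: A = π(1.29/2 mm)² = π(6.4500e-04 m)² = 1.307e-06 m²
R_3 = (2.55×10^-8)(38.7)/(1.307e-06) = 0.7551 Ω
R_total = R_1 + R_2 + R_3 = 1.16 Ω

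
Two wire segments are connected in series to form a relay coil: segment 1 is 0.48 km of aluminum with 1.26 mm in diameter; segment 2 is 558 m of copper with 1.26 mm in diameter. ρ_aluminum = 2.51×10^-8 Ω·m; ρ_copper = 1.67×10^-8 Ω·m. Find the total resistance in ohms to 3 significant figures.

Segment 1: A = π(d/2)² = π(6.3000e-04 m)² = 1.247e-06 m²
R₁ = ρL/A = (2.51×10^-8)(480)/(1.247e-06) = 9.662 Ω
R₂ = (1.67×10^-8)(558)/(1.247e-06) = 7.473 Ω
R = R₁ + R₂ = 17.1 Ω

17.1 Ω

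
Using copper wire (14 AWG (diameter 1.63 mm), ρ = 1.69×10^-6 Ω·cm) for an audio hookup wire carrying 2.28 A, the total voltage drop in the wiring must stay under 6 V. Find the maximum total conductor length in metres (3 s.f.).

ρ = 1.69×10^-6 Ω·cm = 1.69×10^-8 Ω·m
A = π(1.63/2 mm)² = π(8.1500e-04 m)² = 2.087e-06 m²
L_max = V_max·A/(1·ρI) = (6)(2.087e-06)/(1.69×10^-8×2.28) = 325 m

325 m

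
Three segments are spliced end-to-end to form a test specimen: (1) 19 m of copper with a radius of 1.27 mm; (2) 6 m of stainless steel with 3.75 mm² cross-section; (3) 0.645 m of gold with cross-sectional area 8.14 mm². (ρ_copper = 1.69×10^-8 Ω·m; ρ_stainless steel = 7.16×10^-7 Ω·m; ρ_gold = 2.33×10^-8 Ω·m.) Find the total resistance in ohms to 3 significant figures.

Seg 1: A = πr² = π(1.2700e-03 m)² = 5.067e-06 m²
R_1 = (1.69×10^-8)(19)/(5.067e-06) = 0.06337 Ω
Seg 2: A = 3.75 mm² = 3.750e-06 m²
R_2 = (7.16×10^-7)(6)/(3.750e-06) = 1.146 Ω
Seg 3: A = 8.14 mm² = 8.140e-06 m²
R_3 = (2.33×10^-8)(0.645)/(8.140e-06) = 0.001846 Ω
R_total = R_1 + R_2 + R_3 = 1.21 Ω

1.21 Ω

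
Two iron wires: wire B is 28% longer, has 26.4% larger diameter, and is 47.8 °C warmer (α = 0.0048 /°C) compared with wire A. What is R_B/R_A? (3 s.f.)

0.985

R ∝ ρL/d² with ρ ∝ (1+αΔT), so R_B/R_A = (1 + 28/100) × (1 + 26.4/100)⁻² × (1 + 0.0048×47.8)
= 1.28 × 0.6259 × 1.229 = 0.985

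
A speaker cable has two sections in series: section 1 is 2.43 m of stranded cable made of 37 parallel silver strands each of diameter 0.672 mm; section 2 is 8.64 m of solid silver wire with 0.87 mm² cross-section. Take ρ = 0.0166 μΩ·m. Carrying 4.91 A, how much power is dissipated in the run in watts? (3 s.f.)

ρ = 0.0166 μΩ·m = 1.66×10^-8 Ω·m
Section 1: A_strand = π(3.3600e-04)² = 3.547e-07 m²; R₁ = ρL/(N·A_s) = (1.66×10^-8)(2.43)/(37×3.547e-07) = 0.003074 Ω
Section 2: A = 0.87 mm² = 8.700e-07 m²
R₂ = (1.66×10^-8)(8.64)/(8.700e-07) = 0.1649 Ω
R = R₁ + R₂ = 0.1679 Ω
P = I²R = (4.91)² × 0.1679 = 4.05 W

4.05 W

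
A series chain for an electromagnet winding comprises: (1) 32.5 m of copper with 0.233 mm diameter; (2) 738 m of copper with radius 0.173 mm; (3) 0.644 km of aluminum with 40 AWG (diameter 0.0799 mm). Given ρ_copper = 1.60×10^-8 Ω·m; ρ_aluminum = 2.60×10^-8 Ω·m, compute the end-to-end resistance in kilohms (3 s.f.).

3.48 kΩ

Seg 1: A = π(d/2)² = π(1.1650e-04 m)² = 4.264e-08 m²
R_1 = (1.60×10^-8)(32.5)/(4.264e-08) = 12.2 Ω
Seg 2: A = πr² = π(1.7300e-04 m)² = 9.402e-08 m²
R_2 = (1.60×10^-8)(738)/(9.402e-08) = 125.6 Ω
Seg 3: A = π(0.0799/2 mm)² = π(3.9950e-05 m)² = 5.014e-09 m²
R_3 = (2.60×10^-8)(644)/(5.014e-09) = 3339 Ω
R_total = R_1 + R_2 + R_3 = 3.48 kΩ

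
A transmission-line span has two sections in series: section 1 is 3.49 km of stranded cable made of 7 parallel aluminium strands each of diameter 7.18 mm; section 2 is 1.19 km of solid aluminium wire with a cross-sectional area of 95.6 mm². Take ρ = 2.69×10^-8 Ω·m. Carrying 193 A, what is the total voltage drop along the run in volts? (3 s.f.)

129 V

Section 1: A_strand = π(3.5900e-03)² = 4.049e-05 m²; R₁ = ρL/(N·A_s) = (2.69×10^-8)(3490)/(7×4.049e-05) = 0.3312 Ω
Section 2: A = 95.6 mm² = 9.560e-05 m²
R₂ = (2.69×10^-8)(1190)/(9.560e-05) = 0.3348 Ω
R = R₁ + R₂ = 0.6661 Ω
V = IR = 193 × 0.6661 = 129 V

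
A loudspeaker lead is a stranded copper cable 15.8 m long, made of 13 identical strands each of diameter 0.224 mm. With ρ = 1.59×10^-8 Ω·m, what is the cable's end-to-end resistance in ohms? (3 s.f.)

A_strand = π(1.1200e-04 m)² = 3.941e-08 m²
R_strand = ρL/A = (1.59×10^-8)(15.8)/(3.941e-08) = 6.375 Ω
R_total = R_strand/N = 6.375/13 = 0.490 Ω

0.490 Ω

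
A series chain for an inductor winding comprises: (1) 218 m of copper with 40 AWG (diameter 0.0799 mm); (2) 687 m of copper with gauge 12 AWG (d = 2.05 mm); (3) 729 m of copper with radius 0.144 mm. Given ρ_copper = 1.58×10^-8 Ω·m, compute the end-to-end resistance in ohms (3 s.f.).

Seg 1: A = π(0.0799/2 mm)² = π(3.9950e-05 m)² = 5.014e-09 m²
R_1 = (1.58×10^-8)(218)/(5.014e-09) = 687 Ω
Seg 2: A = π(2.05/2 mm)² = π(1.0250e-03 m)² = 3.301e-06 m²
R_2 = (1.58×10^-8)(687)/(3.301e-06) = 3.289 Ω
Seg 3: A = πr² = π(1.4400e-04 m)² = 6.514e-08 m²
R_3 = (1.58×10^-8)(729)/(6.514e-08) = 176.8 Ω
R_total = R_1 + R_2 + R_3 = 867 Ω

867 Ω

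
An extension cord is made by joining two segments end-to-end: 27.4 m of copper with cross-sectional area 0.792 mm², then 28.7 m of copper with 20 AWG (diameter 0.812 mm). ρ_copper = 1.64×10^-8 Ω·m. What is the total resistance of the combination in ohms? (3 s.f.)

Segment 1: A = 0.792 mm² = 7.920e-07 m²
R₁ = ρL/A = (1.64×10^-8)(27.4)/(7.920e-07) = 0.5674 Ω
Segment 2: A = π(0.812/2 mm)² = π(4.0600e-04 m)² = 5.178e-07 m²
R₂ = (1.64×10^-8)(28.7)/(5.178e-07) = 0.9089 Ω
R = R₁ + R₂ = 1.48 Ω

1.48 Ω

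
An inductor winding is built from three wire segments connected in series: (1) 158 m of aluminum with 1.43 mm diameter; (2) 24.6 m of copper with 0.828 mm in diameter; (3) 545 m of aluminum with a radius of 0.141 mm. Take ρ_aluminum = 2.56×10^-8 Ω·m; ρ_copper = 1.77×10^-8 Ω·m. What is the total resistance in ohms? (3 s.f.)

227 Ω

Seg 1: A = π(d/2)² = π(7.1500e-04 m)² = 1.606e-06 m²
R_1 = (2.56×10^-8)(158)/(1.606e-06) = 2.518 Ω
Seg 2: A = π(d/2)² = π(4.1400e-04 m)² = 5.385e-07 m²
R_2 = (1.77×10^-8)(24.6)/(5.385e-07) = 0.8086 Ω
Seg 3: A = πr² = π(1.4100e-04 m)² = 6.246e-08 m²
R_3 = (2.56×10^-8)(545)/(6.246e-08) = 223.4 Ω
R_total = R_1 + R_2 + R_3 = 227 Ω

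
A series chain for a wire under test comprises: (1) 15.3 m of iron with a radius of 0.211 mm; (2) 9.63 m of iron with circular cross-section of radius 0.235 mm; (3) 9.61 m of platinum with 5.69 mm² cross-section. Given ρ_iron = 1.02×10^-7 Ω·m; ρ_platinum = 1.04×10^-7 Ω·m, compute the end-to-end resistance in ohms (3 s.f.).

17.0 Ω

Seg 1: A = πr² = π(2.1100e-04 m)² = 1.399e-07 m²
R_1 = (1.02×10^-7)(15.3)/(1.399e-07) = 11.16 Ω
Seg 2: A = πr² = π(2.3500e-04 m)² = 1.735e-07 m²
R_2 = (1.02×10^-7)(9.63)/(1.735e-07) = 5.662 Ω
Seg 3: A = 5.69 mm² = 5.690e-06 m²
R_3 = (1.04×10^-7)(9.61)/(5.690e-06) = 0.1756 Ω
R_total = R_1 + R_2 + R_3 = 17.0 Ω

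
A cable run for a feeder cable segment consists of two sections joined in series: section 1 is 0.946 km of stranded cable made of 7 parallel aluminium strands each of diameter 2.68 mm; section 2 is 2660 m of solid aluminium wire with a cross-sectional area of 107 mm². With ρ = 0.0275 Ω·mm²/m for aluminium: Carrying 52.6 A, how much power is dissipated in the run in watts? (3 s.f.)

3710 W

ρ = 0.0275 Ω·mm²/m = 2.75×10^-8 Ω·m
Section 1: A_strand = π(1.3400e-03)² = 5.641e-06 m²; R₁ = ρL/(N·A_s) = (2.75×10^-8)(946)/(7×5.641e-06) = 0.6588 Ω
Section 2: A = 107 mm² = 1.070e-04 m²
R₂ = (2.75×10^-8)(2660)/(1.070e-04) = 0.6836 Ω
R = R₁ + R₂ = 1.342 Ω
P = I²R = (52.6)² × 1.342 = 3710 W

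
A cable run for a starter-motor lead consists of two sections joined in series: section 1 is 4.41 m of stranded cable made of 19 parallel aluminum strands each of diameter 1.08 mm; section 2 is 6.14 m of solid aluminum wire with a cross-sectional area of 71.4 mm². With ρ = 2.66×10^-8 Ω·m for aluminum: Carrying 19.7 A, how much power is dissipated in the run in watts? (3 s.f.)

3.50 W

Section 1: A_strand = π(5.4000e-04)² = 9.161e-07 m²; R₁ = ρL/(N·A_s) = (2.66×10^-8)(4.41)/(19×9.161e-07) = 0.00674 Ω
Section 2: A = 71.4 mm² = 7.140e-05 m²
R₂ = (2.66×10^-8)(6.14)/(7.140e-05) = 0.002287 Ω
R = R₁ + R₂ = 0.009027 Ω
P = I²R = (19.7)² × 0.009027 = 3.50 W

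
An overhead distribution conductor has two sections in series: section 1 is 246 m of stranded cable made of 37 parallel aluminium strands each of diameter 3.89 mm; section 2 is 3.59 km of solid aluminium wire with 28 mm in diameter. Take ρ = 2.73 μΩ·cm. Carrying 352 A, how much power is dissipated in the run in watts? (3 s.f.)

21600 W

ρ = 2.73 μΩ·cm = 2.73×10^-8 Ω·m
Section 1: A_strand = π(1.9450e-03)² = 1.188e-05 m²; R₁ = ρL/(N·A_s) = (2.73×10^-8)(246)/(37×1.188e-05) = 0.01527 Ω
Section 2: A = π(d/2)² = π(1.4000e-02 m)² = 6.158e-04 m²
R₂ = (2.73×10^-8)(3590)/(6.158e-04) = 0.1592 Ω
R = R₁ + R₂ = 0.1744 Ω
P = I²R = (352)² × 0.1744 = 21600 W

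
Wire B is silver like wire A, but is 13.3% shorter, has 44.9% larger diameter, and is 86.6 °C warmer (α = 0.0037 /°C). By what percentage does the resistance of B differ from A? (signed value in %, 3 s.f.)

R ∝ ρL/d² with ρ ∝ (1+αΔT), so R_B/R_A = (1 − 13.3/100) × (1 + 44.9/100)⁻² × (1 + 0.0037×86.6)
= 0.867 × 0.4763 × 1.32 = 0.5453
(R_B − R_A)/R_A = 0.5453 − 1 = -45.5%

-45.5%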